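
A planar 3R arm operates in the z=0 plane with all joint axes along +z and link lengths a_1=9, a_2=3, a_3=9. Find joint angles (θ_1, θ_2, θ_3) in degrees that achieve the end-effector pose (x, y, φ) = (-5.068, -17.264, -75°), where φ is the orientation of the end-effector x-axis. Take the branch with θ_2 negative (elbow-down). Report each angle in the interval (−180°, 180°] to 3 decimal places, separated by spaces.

-119.996 -45.009 90.006

wrist centre = target − a_3·(cos φ, sin φ) = (-7.3974, -8.5707)
cos θ_2 = (128.1774−9²−3²)/(2·9·3) = 0.7070; θ_2 = -45.0095° (elbow-down)
β = atan2(-8.5707,-7.3974) = -130.7976°; ψ = atan2(-2.1217,11.1210) = -10.8012°
θ_1 = β − ψ = -119.9964°
θ_3 = φ − θ_1 − θ_2 = 90.0059° (wrapped to (-180°,180°])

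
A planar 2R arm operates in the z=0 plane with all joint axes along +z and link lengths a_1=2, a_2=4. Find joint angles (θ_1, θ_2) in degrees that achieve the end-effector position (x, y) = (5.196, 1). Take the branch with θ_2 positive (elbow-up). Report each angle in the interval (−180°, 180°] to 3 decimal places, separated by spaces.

-30.004 60.007

cos θ_2 = (27.9984−2²−4²)/(2·2·4) = 0.4999; θ_2 = 60.0065° (elbow-up)
β = atan2(1.0000,5.1960) = 10.8937°; ψ = atan2(3.4643,3.9996) = 40.8981°
θ_1 = β − ψ = -30.0044°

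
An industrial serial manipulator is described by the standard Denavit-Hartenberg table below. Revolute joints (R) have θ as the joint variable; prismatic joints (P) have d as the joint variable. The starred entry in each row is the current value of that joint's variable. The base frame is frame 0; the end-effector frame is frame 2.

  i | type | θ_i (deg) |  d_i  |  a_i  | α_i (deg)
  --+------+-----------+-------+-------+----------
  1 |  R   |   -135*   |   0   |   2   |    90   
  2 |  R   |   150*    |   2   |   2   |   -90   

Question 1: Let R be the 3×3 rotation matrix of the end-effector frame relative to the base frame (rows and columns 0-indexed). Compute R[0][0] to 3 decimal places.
0.612

End-effector x-axis (col 0 of R) = (0.6124,0.6124,0.5000)
R[0][0] = 0.6124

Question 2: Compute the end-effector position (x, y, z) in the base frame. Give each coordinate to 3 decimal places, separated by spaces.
after link 1: o_1 = (-1.4142, -1.4142, 0.0000)
after link 2: o_2 = (-1.6037, 1.2247, 1.0000)

-1.604 1.225 1.000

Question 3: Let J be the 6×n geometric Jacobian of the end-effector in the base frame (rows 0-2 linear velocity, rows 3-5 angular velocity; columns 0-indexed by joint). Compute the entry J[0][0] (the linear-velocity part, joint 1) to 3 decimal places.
axis z_0 = ẑ; lever o_n−o_0 = (-1.6037,1.2247,1.0000)
cross product → J_v[:, 0] = (-1.2247,-1.6037,0.0000)
J_ω[:, 0] = z_0
entry J[0][0] = -1.2247

-1.225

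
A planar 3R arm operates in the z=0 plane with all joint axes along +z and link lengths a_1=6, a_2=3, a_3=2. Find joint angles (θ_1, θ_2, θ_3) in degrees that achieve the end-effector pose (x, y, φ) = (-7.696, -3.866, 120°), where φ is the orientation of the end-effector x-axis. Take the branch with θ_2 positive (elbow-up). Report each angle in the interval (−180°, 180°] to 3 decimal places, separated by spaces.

-150.002 30.007 -120.006

wrist centre = target − a_3·(cos φ, sin φ) = (-6.6960, -5.5981)
cos θ_2 = (76.1746−6²−3²)/(2·6·3) = 0.8660; θ_2 = 30.0074° (elbow-up)
β = atan2(-5.5981,-6.6960) = -140.1034°; ψ = atan2(1.5003,8.5979) = 9.8985°
θ_1 = β − ψ = -150.0019°
θ_3 = φ − θ_1 − θ_2 = -120.0055° (wrapped to (-180°,180°])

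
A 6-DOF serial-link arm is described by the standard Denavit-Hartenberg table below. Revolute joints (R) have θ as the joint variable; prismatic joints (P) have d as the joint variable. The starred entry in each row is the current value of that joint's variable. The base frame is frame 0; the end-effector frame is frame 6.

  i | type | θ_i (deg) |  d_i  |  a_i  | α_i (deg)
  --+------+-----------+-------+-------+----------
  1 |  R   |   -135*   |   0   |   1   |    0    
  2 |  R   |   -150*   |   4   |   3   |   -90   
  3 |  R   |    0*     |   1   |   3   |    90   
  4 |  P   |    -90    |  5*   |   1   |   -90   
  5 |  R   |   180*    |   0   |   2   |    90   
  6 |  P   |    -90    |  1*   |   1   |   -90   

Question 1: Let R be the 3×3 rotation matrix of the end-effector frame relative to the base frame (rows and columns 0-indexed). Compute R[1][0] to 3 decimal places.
End-effector x-axis (col 0 of R) = (-0.2588,-0.9659,-0.0000)
R[1][0] = -0.9659

-0.966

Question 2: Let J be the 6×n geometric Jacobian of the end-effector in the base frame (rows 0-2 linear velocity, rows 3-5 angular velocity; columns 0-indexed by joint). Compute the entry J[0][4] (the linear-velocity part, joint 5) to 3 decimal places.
-0.966

axis z_4 = (0.2588,0.9659,0.0000); lever o_n−o_4 = (-2.1907,-0.4483,-1.0000)
cross product → J_v[:, 4] = (-0.9659,0.2588,2.0000)
J_ω[:, 4] = z_4
entry J[0][4] = -0.9659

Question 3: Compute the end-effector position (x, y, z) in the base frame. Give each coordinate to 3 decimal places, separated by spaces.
-1.345 4.640 8.000

after link 1: o_1 = (-0.7071, -0.7071, 0.0000)
after link 2: o_2 = (0.0694, 2.1907, 4.0000)
after link 3: o_3 = (-0.1201, 5.3473, 4.0000)
after link 4: o_4 = (0.8458, 5.0884, 9.0000)
after link 5: o_5 = (-1.0860, 5.6061, 9.0000)
after link 6: o_6 = (-1.3449, 4.6402, 8.0000)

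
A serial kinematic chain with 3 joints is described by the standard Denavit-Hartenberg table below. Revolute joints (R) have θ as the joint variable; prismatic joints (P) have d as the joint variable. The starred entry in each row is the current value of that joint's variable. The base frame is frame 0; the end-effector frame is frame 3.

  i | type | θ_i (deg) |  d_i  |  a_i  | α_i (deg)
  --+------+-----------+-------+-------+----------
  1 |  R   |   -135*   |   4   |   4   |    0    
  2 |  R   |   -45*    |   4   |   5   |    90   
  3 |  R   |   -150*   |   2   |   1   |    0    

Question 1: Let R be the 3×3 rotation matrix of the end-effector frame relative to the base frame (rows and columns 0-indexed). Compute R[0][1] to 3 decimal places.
-0.500

End-effector y-axis (col 1 of R) = (-0.5000,-0.0000,-0.8660)
R[0][1] = -0.5000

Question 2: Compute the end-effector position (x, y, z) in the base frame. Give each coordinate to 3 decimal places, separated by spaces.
after link 1: o_1 = (-2.8284, -2.8284, 4.0000)
after link 2: o_2 = (-7.8284, -2.8284, 8.0000)
after link 3: o_3 = (-6.9624, -0.8284, 7.5000)

-6.962 -0.828 7.500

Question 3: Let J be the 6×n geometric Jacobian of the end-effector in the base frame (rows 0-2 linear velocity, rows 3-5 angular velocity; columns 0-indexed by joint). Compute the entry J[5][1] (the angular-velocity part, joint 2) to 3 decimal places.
axis z_1 = (0.0000,0.0000,1.0000); lever o_n−o_1 = (-4.1340,2.0000,3.5000)
cross product → J_v[:, 1] = (-2.0000,-4.1340,0.0000)
J_ω[:, 1] = z_1
entry J[5][1] = 1.0000

1.000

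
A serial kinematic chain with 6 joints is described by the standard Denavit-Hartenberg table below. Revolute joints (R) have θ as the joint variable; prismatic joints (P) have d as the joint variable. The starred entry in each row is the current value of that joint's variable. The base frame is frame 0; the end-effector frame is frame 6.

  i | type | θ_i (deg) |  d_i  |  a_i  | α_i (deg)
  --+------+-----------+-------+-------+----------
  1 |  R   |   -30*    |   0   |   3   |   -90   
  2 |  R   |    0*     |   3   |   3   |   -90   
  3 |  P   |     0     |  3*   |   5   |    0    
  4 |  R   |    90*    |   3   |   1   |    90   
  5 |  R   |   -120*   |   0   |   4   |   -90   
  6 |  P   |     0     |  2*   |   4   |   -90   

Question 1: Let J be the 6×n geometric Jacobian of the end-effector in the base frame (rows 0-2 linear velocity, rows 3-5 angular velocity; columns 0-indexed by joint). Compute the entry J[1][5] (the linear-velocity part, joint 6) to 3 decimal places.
prismatic axis z_5 = (-0.4330,-0.7500,0.5000)
J_v[:, 5] = z_5; J_ω[:, 5] = (0,0,0)
entry J[1][5] = -0.7500

-0.750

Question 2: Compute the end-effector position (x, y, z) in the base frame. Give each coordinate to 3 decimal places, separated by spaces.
11.660 -1.804 1.928

after link 1: o_1 = (2.5981, -1.5000, 0.0000)
after link 2: o_2 = (6.6962, -0.4019, 0.0000)
after link 3: o_3 = (11.0263, -2.9019, -3.0000)
after link 4: o_4 = (10.5263, -3.7679, -6.0000)
after link 5: o_5 = (11.5263, -2.0359, -2.5359)
after link 6: o_6 = (11.6603, -1.8038, 1.9282)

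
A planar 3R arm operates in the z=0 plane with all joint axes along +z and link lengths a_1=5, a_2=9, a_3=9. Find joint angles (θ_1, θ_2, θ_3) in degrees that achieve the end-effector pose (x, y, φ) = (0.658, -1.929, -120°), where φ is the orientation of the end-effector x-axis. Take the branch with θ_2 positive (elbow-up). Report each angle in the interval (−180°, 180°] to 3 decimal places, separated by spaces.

wrist centre = target − a_3·(cos φ, sin φ) = (5.1580, 5.8652)
cos θ_2 = (61.0059−5²−9²)/(2·5·9) = -0.4999; θ_2 = 119.9957° (elbow-up)
β = atan2(5.8652,5.1580) = 48.6710°; ψ = atan2(7.7946,0.5006) = 86.3254°
θ_1 = β − ψ = -37.6544°
θ_3 = φ − θ_1 − θ_2 = 157.6587° (wrapped to (-180°,180°])

-37.654 119.996 157.659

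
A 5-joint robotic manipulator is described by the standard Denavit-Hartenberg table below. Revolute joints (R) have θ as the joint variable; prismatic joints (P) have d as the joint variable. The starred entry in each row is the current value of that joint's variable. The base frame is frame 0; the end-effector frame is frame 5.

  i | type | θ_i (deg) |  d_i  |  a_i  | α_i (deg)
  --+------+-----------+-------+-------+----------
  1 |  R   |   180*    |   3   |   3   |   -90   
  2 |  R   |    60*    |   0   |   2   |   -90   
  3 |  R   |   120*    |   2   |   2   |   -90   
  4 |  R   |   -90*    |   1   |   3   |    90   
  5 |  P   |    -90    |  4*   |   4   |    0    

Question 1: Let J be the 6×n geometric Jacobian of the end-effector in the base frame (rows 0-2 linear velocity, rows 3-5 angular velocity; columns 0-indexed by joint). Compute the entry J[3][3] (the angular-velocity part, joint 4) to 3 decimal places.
0.433

axis z_3 = (0.4330,-0.5000,0.7500); lever o_n−o_3 = (0.2990,-1.9641,-5.4821)
cross product → J_v[:, 3] = (4.2141,2.5981,-0.7010)
J_ω[:, 3] = z_3
entry J[3][3] = 0.4330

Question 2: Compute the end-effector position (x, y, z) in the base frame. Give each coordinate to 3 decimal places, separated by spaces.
-1.469 -0.232 -4.348

after link 1: o_1 = (-3.0000, 0.0000, 3.0000)
after link 2: o_2 = (-4.0000, 0.0000, 1.2679)
after link 3: o_3 = (-1.7679, 1.7321, 1.1340)
after link 4: o_4 = (1.2631, 1.2321, 0.3840)
after link 5: o_5 = (-1.4689, -0.2321, -4.3481)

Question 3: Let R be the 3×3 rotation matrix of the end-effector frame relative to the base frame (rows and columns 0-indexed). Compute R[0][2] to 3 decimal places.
-0.250

End-effector z-axis (col 2 of R) = (-0.2500,-0.8660,-0.4330)
R[0][2] = -0.2500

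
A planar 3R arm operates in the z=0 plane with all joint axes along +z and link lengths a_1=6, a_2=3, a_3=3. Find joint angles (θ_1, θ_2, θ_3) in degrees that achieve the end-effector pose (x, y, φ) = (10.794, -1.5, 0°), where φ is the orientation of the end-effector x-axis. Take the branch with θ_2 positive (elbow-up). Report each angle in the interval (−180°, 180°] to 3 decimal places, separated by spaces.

-30.002 60.007 -30.004

wrist centre = target − a_3·(cos φ, sin φ) = (7.7940, -1.5000)
cos θ_2 = (62.9964−6²−3²)/(2·6·3) = 0.4999; θ_2 = 60.0065° (elbow-up)
β = atan2(-1.5000,7.7940) = -10.8937°; ψ = atan2(2.5982,7.4997) = 19.1085°
θ_1 = β − ψ = -30.0022°
θ_3 = φ − θ_1 − θ_2 = -30.0044° (wrapped to (-180°,180°])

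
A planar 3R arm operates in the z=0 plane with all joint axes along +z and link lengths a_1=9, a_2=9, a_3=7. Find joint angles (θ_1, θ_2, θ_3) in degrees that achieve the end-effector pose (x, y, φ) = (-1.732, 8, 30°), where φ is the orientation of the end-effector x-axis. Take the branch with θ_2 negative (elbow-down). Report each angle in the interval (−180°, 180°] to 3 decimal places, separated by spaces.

-150.000 -120.000 -60.000

wrist centre = target − a_3·(cos φ, sin φ) = (-7.7942, 4.5000)
cos θ_2 = (80.9992−9²−9²)/(2·9·9) = -0.5000; θ_2 = -120.0003° (elbow-down)
β = atan2(4.5000,-7.7942) = 149.9998°; ψ = atan2(-7.7942,4.5000) = -60.0002°
θ_1 = β − ψ = 210.0000°
θ_3 = φ − θ_1 − θ_2 = -59.9997° (wrapped to (-180°,180°])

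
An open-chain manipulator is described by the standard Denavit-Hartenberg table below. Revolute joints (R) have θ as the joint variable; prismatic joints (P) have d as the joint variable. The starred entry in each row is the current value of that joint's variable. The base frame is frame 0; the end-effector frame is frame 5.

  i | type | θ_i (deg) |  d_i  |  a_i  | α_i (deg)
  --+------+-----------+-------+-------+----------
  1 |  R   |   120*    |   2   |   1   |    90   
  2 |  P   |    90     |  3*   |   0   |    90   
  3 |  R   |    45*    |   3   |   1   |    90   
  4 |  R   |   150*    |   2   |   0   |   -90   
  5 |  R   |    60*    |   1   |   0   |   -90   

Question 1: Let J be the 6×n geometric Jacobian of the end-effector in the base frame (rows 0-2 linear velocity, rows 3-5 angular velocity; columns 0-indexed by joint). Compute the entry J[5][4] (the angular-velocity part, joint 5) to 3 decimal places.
axis z_4 = (0.1268,-0.9268,-0.3536); lever o_n−o_4 = (0.1268,-0.9268,-0.3536)
cross product → J_v[:, 4] = (-0.0000,-0.0000,-0.0000)
J_ω[:, 4] = z_4
entry J[5][4] = -0.3536

-0.354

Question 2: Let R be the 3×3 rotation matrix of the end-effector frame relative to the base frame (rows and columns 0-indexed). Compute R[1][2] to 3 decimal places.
0.067

End-effector z-axis (col 2 of R) = (0.9820,0.0669,0.1768)
R[1][2] = 0.0669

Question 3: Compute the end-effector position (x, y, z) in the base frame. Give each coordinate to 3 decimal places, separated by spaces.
after link 1: o_1 = (-0.5000, 0.8660, 2.0000)
after link 2: o_2 = (2.0981, 2.3660, 2.0000)
after link 3: o_3 = (1.2104, 5.3177, 2.7071)
after link 4: o_4 = (-0.0143, 4.6105, 4.1213)
after link 5: o_5 = (0.1125, 3.6838, 3.7678)

0.113 3.684 3.768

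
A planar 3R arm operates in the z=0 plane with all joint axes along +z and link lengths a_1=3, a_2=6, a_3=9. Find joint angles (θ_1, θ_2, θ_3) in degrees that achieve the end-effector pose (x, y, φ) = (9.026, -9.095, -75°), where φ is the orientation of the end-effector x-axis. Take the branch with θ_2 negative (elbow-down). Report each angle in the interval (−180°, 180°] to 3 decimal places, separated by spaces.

59.995 -89.990 -45.004

wrist centre = target − a_3·(cos φ, sin φ) = (6.6966, -0.4017)
cos θ_2 = (45.0062−3²−6²)/(2·3·6) = 0.0002; θ_2 = -89.9902° (elbow-down)
β = atan2(-0.4017,6.6966) = -3.4325°; ψ = atan2(-6.0000,3.0010) = -63.4271°
θ_1 = β − ψ = 59.9946°
θ_3 = φ − θ_1 − θ_2 = -45.0044° (wrapped to (-180°,180°])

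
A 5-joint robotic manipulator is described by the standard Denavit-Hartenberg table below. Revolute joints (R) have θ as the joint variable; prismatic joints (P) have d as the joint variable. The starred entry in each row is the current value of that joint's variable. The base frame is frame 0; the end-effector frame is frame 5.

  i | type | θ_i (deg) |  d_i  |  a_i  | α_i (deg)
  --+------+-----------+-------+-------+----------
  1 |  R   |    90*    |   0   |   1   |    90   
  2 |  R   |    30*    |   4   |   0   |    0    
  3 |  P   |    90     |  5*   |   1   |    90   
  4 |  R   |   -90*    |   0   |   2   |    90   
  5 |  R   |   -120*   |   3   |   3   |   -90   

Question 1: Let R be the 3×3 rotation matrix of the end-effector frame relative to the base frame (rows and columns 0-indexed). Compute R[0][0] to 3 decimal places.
End-effector x-axis (col 0 of R) = (0.5000,-0.7500,-0.4330)
R[0][0] = 0.5000

0.500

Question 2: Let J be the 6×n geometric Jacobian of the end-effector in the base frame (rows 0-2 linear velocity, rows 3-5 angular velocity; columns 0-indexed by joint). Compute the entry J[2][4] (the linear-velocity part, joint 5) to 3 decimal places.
axis z_4 = (0.0000,0.5000,-0.8660); lever o_n−o_4 = (1.5000,-0.7500,-3.8971)
cross product → J_v[:, 4] = (-2.5981,-1.2990,-0.7500)
J_ω[:, 4] = z_4
entry J[2][4] = -0.7500

-0.750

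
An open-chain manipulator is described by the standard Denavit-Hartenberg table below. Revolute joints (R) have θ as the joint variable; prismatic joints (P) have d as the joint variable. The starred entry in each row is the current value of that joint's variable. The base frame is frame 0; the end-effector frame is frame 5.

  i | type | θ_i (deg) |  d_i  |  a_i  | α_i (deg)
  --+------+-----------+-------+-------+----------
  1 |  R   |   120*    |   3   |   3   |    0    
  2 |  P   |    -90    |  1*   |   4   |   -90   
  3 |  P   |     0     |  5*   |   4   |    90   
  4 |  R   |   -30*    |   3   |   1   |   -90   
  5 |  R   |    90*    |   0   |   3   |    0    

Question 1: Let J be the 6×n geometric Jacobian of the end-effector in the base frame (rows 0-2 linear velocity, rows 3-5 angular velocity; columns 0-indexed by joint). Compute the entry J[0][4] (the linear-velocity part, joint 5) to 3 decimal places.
axis z_4 = (0.0000,1.0000,0.0000); lever o_n−o_4 = (0.0000,0.0000,-3.0000)
cross product → J_v[:, 4] = (-3.0000,0.0000,0.0000)
J_ω[:, 4] = z_4
entry J[0][4] = -3.0000

-3.000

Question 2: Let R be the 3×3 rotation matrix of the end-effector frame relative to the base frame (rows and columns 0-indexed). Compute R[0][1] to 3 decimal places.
End-effector y-axis (col 1 of R) = (-1.0000,0.0000,-0.0000)
R[0][1] = -1.0000

-1.000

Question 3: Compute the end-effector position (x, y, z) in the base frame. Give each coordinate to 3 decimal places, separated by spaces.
after link 1: o_1 = (-1.5000, 2.5981, 3.0000)
after link 2: o_2 = (1.9641, 4.5981, 4.0000)
after link 3: o_3 = (2.9282, 10.9282, 4.0000)
after link 4: o_4 = (3.9282, 10.9282, 7.0000)
after link 5: o_5 = (3.9282, 10.9282, 4.0000)

3.928 10.928 4.000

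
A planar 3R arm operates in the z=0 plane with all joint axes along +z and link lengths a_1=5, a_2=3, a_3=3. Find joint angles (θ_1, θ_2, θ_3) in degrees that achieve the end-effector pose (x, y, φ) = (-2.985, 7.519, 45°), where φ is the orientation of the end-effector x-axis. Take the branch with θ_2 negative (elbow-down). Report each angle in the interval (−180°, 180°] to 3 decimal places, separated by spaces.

wrist centre = target − a_3·(cos φ, sin φ) = (-5.1063, 5.3977)
cos θ_2 = (55.2095−5²−3²)/(2·5·3) = 0.7070; θ_2 = -45.0101° (elbow-down)
β = atan2(5.3977,-5.1063) = 133.4111°; ψ = atan2(-2.1217,7.1209) = -16.5915°
θ_1 = β − ψ = 150.0026°
θ_3 = φ − θ_1 − θ_2 = -59.9925° (wrapped to (-180°,180°])

150.003 -45.010 -59.993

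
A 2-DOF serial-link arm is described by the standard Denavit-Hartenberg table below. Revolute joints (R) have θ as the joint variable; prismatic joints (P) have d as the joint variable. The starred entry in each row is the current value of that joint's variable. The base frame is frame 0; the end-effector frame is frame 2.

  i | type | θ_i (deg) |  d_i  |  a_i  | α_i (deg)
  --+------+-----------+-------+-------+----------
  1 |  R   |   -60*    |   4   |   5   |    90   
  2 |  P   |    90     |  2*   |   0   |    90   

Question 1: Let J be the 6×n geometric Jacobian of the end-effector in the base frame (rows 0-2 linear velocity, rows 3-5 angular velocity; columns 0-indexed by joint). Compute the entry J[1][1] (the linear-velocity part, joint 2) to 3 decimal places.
prismatic axis z_1 = (-0.8660,-0.5000,0.0000)
J_v[:, 1] = z_1; J_ω[:, 1] = (0,0,0)
entry J[1][1] = -0.5000

-0.500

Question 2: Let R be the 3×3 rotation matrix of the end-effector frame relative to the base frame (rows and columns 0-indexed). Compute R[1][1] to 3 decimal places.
-0.500

End-effector y-axis (col 1 of R) = (-0.8660,-0.5000,0.0000)
R[1][1] = -0.5000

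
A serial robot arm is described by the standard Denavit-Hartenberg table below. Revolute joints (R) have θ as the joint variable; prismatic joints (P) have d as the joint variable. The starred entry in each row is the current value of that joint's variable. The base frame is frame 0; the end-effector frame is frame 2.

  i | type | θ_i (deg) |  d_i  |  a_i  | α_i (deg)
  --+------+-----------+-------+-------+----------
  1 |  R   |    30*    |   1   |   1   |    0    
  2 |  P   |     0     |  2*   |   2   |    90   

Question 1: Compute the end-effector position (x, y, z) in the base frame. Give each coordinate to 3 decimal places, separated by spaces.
after link 1: o_1 = (0.8660, 0.5000, 1.0000)
after link 2: o_2 = (2.5981, 1.5000, 3.0000)

2.598 1.500 3.000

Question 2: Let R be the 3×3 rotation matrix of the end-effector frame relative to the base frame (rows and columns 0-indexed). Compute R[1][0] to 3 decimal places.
End-effector x-axis (col 0 of R) = (0.8660,0.5000,0.0000)
R[1][0] = 0.5000

0.500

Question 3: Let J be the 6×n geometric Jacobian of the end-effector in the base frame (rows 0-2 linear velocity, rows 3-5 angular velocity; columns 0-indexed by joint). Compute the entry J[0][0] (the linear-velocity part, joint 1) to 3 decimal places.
-1.500

axis z_0 = ẑ; lever o_n−o_0 = (2.5981,1.5000,3.0000)
cross product → J_v[:, 0] = (-1.5000,2.5981,0.0000)
J_ω[:, 0] = z_0
entry J[0][0] = -1.5000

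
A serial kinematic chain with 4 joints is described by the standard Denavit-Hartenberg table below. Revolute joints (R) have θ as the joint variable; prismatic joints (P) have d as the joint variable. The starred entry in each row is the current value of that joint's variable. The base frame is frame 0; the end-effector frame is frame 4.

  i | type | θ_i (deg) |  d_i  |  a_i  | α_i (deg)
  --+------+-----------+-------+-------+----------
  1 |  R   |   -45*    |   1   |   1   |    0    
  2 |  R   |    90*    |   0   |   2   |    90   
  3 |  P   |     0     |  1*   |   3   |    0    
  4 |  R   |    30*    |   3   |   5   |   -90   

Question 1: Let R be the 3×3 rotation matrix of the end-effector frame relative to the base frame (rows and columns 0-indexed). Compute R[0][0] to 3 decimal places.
0.612

End-effector x-axis (col 0 of R) = (0.6124,0.6124,0.5000)
R[0][0] = 0.6124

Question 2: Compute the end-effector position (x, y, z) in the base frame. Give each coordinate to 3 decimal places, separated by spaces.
10.133 3.062 3.500

after link 1: o_1 = (0.7071, -0.7071, 1.0000)
after link 2: o_2 = (2.1213, 0.7071, 1.0000)
after link 3: o_3 = (4.9497, 2.1213, 1.0000)
after link 4: o_4 = (10.1329, 3.0619, 3.5000)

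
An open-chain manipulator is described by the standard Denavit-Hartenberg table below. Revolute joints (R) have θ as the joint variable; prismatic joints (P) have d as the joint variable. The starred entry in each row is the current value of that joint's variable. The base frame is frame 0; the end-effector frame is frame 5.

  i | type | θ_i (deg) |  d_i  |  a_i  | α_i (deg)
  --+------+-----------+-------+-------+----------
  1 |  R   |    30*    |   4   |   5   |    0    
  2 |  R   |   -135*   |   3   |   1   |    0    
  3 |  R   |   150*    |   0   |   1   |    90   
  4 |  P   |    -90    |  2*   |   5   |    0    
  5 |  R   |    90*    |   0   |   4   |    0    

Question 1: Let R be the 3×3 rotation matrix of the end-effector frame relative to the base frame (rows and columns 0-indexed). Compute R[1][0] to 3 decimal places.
End-effector x-axis (col 0 of R) = (0.7071,0.7071,0.0000)
R[1][0] = 0.7071

0.707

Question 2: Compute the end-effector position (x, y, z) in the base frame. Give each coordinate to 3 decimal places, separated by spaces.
9.021 3.655 2.000

after link 1: o_1 = (4.3301, 2.5000, 4.0000)
after link 2: o_2 = (4.0713, 1.5341, 7.0000)
after link 3: o_3 = (4.7784, 2.2412, 7.0000)
after link 4: o_4 = (6.1926, 0.8270, 2.0000)
after link 5: o_5 = (9.0211, 3.6554, 2.0000)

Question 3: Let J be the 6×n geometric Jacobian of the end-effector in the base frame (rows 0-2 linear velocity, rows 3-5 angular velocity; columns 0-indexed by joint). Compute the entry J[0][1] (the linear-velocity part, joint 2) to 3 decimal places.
-1.155

axis z_1 = (0.0000,0.0000,1.0000); lever o_n−o_1 = (4.6909,1.1554,-2.0000)
cross product → J_v[:, 1] = (-1.1554,4.6909,0.0000)
J_ω[:, 1] = z_1
entry J[0][1] = -1.1554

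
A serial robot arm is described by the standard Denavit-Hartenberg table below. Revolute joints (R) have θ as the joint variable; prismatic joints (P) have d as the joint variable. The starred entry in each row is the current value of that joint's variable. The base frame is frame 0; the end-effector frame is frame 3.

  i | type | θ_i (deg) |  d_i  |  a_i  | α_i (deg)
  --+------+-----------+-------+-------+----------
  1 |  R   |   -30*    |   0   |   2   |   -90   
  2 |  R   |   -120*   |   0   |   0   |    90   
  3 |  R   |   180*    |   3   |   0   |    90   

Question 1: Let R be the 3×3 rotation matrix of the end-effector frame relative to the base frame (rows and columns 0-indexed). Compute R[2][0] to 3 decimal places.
-0.866

End-effector x-axis (col 0 of R) = (0.4330,-0.2500,-0.8660)
R[2][0] = -0.8660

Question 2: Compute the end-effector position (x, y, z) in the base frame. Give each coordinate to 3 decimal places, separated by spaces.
after link 1: o_1 = (1.7321, -1.0000, 0.0000)
after link 2: o_2 = (1.7321, -1.0000, 0.0000)
after link 3: o_3 = (-0.5179, 0.2990, -1.5000)

-0.518 0.299 -1.500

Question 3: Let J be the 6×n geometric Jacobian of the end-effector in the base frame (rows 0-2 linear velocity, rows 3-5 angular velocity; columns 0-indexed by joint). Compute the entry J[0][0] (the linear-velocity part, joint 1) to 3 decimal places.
-0.299

axis z_0 = ẑ; lever o_n−o_0 = (-0.5179,0.2990,-1.5000)
cross product → J_v[:, 0] = (-0.2990,-0.5179,0.0000)
J_ω[:, 0] = z_0
entry J[0][0] = -0.2990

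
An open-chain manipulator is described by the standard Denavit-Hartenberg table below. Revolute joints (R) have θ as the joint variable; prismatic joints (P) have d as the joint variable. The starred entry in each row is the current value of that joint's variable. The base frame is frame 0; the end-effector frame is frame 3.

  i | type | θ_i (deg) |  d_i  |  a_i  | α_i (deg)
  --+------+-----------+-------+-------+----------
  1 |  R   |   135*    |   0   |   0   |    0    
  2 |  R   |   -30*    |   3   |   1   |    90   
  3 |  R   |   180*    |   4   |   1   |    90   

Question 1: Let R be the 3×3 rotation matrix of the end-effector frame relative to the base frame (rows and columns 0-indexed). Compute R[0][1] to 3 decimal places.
0.966

End-effector y-axis (col 1 of R) = (0.9659,0.2588,0.0000)
R[0][1] = 0.9659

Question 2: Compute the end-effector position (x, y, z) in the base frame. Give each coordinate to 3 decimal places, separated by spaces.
3.864 1.035 3.000

after link 1: o_1 = (0.0000, 0.0000, 0.0000)
after link 2: o_2 = (-0.2588, 0.9659, 3.0000)
after link 3: o_3 = (3.8637, 1.0353, 3.0000)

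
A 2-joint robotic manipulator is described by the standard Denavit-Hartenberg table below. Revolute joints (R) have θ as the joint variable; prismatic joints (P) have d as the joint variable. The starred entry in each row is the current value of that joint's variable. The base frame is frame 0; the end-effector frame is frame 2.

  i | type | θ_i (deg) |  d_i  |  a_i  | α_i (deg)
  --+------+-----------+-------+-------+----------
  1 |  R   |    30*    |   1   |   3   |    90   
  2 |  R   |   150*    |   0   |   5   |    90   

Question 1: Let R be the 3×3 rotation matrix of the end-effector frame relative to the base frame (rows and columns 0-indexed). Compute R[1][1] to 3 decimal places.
-0.866

End-effector y-axis (col 1 of R) = (0.5000,-0.8660,0.0000)
R[1][1] = -0.8660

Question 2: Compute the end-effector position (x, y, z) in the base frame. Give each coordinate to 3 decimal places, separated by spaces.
-1.152 -0.665 3.500

after link 1: o_1 = (2.5981, 1.5000, 1.0000)
after link 2: o_2 = (-1.1519, -0.6651, 3.5000)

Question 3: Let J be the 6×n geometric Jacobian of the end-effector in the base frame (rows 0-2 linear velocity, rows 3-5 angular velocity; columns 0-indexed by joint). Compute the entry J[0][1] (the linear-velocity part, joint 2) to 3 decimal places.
axis z_1 = (0.5000,-0.8660,0.0000); lever o_n−o_1 = (-3.7500,-2.1651,2.5000)
cross product → J_v[:, 1] = (-2.1651,-1.2500,-4.3301)
J_ω[:, 1] = z_1
entry J[0][1] = -2.1651

-2.165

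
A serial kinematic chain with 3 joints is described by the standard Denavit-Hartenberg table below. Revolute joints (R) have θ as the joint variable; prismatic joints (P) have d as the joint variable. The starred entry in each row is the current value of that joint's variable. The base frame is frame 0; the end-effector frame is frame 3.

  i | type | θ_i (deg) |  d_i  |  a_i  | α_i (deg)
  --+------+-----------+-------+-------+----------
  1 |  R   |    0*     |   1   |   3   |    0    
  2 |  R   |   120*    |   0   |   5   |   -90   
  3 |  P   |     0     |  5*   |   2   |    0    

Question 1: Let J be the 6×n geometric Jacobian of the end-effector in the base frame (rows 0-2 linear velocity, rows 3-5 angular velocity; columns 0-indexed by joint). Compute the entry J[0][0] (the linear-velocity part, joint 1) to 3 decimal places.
-3.562

axis z_0 = ẑ; lever o_n−o_0 = (-4.8301,3.5622,1.0000)
cross product → J_v[:, 0] = (-3.5622,-4.8301,0.0000)
J_ω[:, 0] = z_0
entry J[0][0] = -3.5622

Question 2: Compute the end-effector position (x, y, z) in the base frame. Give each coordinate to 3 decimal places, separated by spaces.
-4.830 3.562 1.000

after link 1: o_1 = (3.0000, 0.0000, 1.0000)
after link 2: o_2 = (0.5000, 4.3301, 1.0000)
after link 3: o_3 = (-4.8301, 3.5622, 1.0000)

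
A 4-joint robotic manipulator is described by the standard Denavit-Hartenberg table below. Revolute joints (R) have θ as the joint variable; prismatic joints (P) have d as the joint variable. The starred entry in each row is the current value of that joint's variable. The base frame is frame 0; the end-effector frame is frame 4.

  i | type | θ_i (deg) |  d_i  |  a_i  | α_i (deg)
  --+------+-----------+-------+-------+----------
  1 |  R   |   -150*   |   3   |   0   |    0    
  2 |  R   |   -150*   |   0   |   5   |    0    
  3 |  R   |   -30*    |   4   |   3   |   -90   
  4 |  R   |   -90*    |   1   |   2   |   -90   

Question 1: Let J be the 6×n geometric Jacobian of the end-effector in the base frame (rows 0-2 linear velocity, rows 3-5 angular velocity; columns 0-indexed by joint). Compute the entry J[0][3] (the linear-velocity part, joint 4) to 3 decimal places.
1.732

axis z_3 = (-0.5000,0.8660,0.0000); lever o_n−o_3 = (-0.5000,0.8660,2.0000)
cross product → J_v[:, 3] = (1.7321,1.0000,0.0000)
J_ω[:, 3] = z_3
entry J[0][3] = 1.7321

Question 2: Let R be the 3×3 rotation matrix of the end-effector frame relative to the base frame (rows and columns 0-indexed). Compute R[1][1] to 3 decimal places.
End-effector y-axis (col 1 of R) = (0.5000,-0.8660,-0.0000)
R[1][1] = -0.8660

-0.866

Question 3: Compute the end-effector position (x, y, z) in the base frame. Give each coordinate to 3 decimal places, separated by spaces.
4.598 6.696 9.000

after link 1: o_1 = (0.0000, 0.0000, 3.0000)
after link 2: o_2 = (2.5000, 4.3301, 3.0000)
after link 3: o_3 = (5.0981, 5.8301, 7.0000)
after link 4: o_4 = (4.5981, 6.6962, 9.0000)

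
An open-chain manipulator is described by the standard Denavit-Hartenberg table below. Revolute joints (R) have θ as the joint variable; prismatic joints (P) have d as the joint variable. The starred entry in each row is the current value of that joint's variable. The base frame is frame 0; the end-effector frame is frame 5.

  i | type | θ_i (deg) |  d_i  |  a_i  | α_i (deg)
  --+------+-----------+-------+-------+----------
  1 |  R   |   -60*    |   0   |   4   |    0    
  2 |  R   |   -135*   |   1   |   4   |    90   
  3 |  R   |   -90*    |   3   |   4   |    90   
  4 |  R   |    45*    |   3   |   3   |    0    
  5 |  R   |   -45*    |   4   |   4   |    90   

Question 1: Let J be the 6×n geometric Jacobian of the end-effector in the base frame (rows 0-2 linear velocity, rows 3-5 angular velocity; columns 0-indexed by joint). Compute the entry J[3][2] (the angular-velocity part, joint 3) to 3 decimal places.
axis z_2 = (0.2588,0.9659,0.0000); lever o_n−o_2 = (8.0870,3.1351,-10.1213)
cross product → J_v[:, 2] = (-9.7764,2.6196,-7.0000)
J_ω[:, 2] = z_2
entry J[3][2] = 0.2588

0.259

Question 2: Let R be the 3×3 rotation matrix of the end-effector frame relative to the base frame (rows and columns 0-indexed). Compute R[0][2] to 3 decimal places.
-0.259

End-effector z-axis (col 2 of R) = (-0.2588,-0.9659,-0.0000)
R[0][2] = -0.2588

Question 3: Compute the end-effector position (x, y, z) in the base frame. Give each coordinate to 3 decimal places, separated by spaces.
after link 1: o_1 = (2.0000, -3.4641, 0.0000)
after link 2: o_2 = (-1.8637, -2.4288, 1.0000)
after link 3: o_3 = (-1.0872, 0.4690, -3.0000)
after link 4: o_4 = (2.3596, 1.7415, -5.1213)
after link 5: o_5 = (6.2233, 0.7063, -9.1213)

6.223 0.706 -9.121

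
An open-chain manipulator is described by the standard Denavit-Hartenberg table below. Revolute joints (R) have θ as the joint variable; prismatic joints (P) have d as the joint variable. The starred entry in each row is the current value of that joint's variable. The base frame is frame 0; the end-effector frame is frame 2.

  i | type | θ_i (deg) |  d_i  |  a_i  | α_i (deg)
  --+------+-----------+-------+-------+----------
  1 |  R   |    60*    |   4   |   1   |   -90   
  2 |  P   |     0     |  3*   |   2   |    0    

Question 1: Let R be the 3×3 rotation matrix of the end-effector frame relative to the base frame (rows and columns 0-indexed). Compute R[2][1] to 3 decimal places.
End-effector y-axis (col 1 of R) = (-0.0000,0.0000,-1.0000)
R[2][1] = -1.0000

-1.000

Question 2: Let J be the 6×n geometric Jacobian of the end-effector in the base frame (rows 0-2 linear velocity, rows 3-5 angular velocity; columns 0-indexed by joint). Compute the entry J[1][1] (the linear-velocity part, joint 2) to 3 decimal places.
0.500

prismatic axis z_1 = (-0.8660,0.5000,0.0000)
J_v[:, 1] = z_1; J_ω[:, 1] = (0,0,0)
entry J[1][1] = 0.5000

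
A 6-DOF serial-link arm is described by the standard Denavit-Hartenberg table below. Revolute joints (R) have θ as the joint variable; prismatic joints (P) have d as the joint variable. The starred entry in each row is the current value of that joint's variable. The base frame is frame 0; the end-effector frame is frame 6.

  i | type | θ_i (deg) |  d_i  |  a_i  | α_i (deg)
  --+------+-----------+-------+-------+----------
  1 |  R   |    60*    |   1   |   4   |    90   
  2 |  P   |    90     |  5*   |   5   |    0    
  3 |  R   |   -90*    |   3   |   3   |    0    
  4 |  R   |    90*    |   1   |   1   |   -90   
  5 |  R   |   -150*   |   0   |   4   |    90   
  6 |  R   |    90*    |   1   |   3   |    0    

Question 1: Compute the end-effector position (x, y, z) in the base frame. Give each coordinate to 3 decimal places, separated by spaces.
after link 1: o_1 = (2.0000, 3.4641, 1.0000)
after link 2: o_2 = (6.3301, 0.9641, 6.0000)
after link 3: o_3 = (10.4282, 2.0622, 6.0000)
after link 4: o_4 = (11.2942, 1.5622, 7.0000)
after link 5: o_5 = (13.0263, 0.5622, 3.5359)
after link 6: o_6 = (10.7763, -1.6029, 3.0359)

10.776 -1.603 3.036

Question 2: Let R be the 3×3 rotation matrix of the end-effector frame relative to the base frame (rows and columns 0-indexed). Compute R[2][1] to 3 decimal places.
0.866

End-effector y-axis (col 1 of R) = (-0.4330,0.2500,0.8660)
R[2][1] = 0.8660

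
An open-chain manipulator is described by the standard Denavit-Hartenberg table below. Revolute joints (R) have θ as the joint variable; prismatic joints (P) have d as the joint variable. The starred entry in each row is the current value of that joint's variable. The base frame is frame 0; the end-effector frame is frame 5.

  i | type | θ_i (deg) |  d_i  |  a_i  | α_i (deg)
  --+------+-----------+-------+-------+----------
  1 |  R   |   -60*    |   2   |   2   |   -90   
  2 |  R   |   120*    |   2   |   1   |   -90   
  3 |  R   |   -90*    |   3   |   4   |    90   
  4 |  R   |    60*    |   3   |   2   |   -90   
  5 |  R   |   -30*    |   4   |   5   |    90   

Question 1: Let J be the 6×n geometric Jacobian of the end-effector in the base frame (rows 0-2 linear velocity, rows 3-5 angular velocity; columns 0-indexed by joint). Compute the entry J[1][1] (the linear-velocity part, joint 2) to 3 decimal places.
axis z_1 = (0.8660,0.5000,0.0000); lever o_n−o_1 = (1.5233,8.7635,9.1381)
cross product → J_v[:, 1] = (4.5691,-7.9139,6.8277)
J_ω[:, 1] = z_1
entry J[1][1] = -7.9139

-7.914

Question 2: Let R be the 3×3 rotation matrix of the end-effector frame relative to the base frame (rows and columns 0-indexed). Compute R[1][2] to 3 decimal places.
-0.825

End-effector z-axis (col 2 of R) = (0.1875,-0.8248,0.5335)
R[1][2] = -0.8248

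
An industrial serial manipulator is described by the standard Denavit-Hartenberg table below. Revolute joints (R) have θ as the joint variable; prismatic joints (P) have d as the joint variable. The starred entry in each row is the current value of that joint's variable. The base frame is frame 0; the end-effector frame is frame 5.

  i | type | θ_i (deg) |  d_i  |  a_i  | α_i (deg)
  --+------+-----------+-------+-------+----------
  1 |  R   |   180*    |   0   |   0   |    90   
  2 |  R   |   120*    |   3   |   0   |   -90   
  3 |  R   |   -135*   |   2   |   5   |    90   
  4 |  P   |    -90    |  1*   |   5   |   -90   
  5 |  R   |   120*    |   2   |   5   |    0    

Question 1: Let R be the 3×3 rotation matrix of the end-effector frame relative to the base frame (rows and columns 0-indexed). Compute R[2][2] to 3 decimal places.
End-effector z-axis (col 2 of R) = (-0.3536,0.7071,-0.6124)
R[2][2] = -0.6124

-0.612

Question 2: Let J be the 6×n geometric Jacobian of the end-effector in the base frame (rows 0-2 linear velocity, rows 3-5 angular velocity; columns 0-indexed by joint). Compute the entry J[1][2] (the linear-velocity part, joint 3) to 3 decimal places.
2.595

axis z_2 = (0.8660,-0.0000,-0.5000); lever o_n−o_2 = (-1.7305,7.3045,-1.9973)
cross product → J_v[:, 2] = (3.6523,2.5950,6.3259)
J_ω[:, 2] = z_2
entry J[1][2] = 2.5950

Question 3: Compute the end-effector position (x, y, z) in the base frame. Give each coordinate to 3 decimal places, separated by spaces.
after link 1: o_1 = (0.0000, 0.0000, 0.0000)
after link 2: o_2 = (0.0000, 3.0000, 0.0000)
after link 3: o_3 = (-0.0357, 6.5355, -4.0619)
after link 4: o_4 = (-4.7194, 5.8284, -2.1742)
after link 5: o_5 = (-1.7305, 10.3045, -1.9973)

-1.731 10.305 -1.997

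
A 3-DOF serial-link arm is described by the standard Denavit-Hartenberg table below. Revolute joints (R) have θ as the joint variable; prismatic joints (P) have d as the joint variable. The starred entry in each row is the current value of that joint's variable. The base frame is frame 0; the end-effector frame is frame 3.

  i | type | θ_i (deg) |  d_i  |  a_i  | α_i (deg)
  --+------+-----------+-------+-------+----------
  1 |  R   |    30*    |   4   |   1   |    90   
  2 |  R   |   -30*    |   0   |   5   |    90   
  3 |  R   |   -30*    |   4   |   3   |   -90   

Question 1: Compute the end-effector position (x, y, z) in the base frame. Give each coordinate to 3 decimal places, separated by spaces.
4.083 4.089 -3.263

after link 1: o_1 = (0.8660, 0.5000, 4.0000)
after link 2: o_2 = (4.6160, 2.6651, 1.5000)
after link 3: o_3 = (4.0825, 4.0891, -3.2631)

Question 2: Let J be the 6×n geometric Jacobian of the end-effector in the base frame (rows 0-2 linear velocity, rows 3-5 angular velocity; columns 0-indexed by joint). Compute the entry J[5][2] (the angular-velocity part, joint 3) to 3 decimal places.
-0.866

axis z_2 = (-0.4330,-0.2500,-0.8660); lever o_n−o_2 = (-0.5335,1.4240,-4.7631)
cross product → J_v[:, 2] = (2.4240,-1.6005,-0.7500)
J_ω[:, 2] = z_2
entry J[5][2] = -0.8660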